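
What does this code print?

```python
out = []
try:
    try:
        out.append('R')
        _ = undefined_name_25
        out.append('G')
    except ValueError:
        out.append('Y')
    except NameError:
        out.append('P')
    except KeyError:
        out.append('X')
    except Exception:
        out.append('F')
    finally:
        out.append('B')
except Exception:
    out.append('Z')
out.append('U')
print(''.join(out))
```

Execution trace: 'R' (inner try body) → 'P' (inner except NameError) → 'B' (inner finally) → 'U' (after the try/except). Output: RPBU

Answer: RPBU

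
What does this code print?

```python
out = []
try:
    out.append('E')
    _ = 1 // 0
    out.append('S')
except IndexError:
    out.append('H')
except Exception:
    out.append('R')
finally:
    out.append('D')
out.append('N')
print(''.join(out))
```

Execution trace: 'E' (try body) → 'R' (except Exception) → 'D' (finally) → 'N' (after the try/except). Output: ERDN

Answer: ERDN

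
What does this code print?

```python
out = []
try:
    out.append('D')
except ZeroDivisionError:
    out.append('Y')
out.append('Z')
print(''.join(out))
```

Execution trace: 'D' (try body, no exception) → 'Z' (after the try/except). Output: DZ

Answer: DZ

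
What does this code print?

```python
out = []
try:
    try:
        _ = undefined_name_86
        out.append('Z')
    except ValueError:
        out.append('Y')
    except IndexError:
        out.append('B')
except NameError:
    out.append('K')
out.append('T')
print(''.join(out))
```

Execution trace: 'K' (outer except NameError) → 'T' (after the try/except). Output: KT

Answer: KT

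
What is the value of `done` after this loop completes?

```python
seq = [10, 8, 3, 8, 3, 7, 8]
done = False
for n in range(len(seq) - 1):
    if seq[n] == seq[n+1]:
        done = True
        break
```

Check consecutive duplicates in [10, 8, 3, 8, 3, 7, 8]
`done` takes the values: False

Answer: False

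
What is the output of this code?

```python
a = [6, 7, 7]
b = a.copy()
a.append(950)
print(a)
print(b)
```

Key concept: list.copy() creates independent copy.
Step by step:
`a = [6, 7, 7]` → a = [6, 7, 7]
`b = a.copy()` → b = [6, 7, 7]
`a.append(950)` → a = [6, 7, 7, 950]
`print(a)` → prints [6, 7, 7, 950]
`print(b)` → prints [6, 7, 7]

Answer:
[6, 7, 7, 950]
[6, 7, 7]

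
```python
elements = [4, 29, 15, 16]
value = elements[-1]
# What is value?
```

Trace:
`elements = [4, 29, 15, 16]` → elements = [4, 29, 15, 16]
`value = elements[-1]` → value = 16
So value = 16

Answer: 16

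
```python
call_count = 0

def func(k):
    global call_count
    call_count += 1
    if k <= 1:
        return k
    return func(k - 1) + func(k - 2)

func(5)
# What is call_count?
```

Calls(k) = 1 + Calls(k-1) + Calls(k-2); Calls(0)=Calls(1)=1. For k=5 this gives 15.

Answer: 15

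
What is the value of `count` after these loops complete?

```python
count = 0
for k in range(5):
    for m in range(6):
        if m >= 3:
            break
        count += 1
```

Inner breaks at 3, outer runs 5 times
`count` takes the values: 0 → 1 → 2 → 3 → 4 → 5 → 6 → 7 → 8 → 9 → 10 → 11 → 12 → 13 → 14 → 15

Answer: 15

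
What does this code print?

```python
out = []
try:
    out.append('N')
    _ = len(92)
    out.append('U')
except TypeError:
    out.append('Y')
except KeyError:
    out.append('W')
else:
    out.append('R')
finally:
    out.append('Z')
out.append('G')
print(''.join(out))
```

Execution trace: 'N' (try body) → 'Y' (except TypeError) → 'Z' (finally) → 'G' (after the try/except). Output: NYZG

Answer: NYZG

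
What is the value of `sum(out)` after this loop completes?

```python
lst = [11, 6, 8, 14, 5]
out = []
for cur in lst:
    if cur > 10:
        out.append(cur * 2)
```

Sum of doubled values > 10
`out` takes the values: [] → [22] → [22, 28]
So `sum(out)` = 50

Answer: 50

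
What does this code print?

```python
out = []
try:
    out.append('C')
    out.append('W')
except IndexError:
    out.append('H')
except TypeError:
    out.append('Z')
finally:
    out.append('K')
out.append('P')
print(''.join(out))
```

Execution trace: 'C' (try body) → 'W' (try body, no exception) → 'K' (finally) → 'P' (after the try/except). Output: CWKP

Answer: CWKP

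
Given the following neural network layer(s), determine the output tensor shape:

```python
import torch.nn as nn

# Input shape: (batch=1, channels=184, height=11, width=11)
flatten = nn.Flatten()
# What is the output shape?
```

Input: (1, 184, 11, 11) -> Output: (1, 22264)

Answer: (1, 22264)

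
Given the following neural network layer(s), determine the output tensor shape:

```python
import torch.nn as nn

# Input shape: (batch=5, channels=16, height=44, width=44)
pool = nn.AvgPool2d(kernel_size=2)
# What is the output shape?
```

Input: (5, 16, 44, 44) -> Output: (5, 16, 22, 22)

Answer: (5, 16, 22, 22)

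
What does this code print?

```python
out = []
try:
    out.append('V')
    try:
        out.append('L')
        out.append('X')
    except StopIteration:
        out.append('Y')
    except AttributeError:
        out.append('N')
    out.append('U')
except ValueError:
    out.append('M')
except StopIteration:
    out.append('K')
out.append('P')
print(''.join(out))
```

Execution trace: 'V' (try body) → 'L' (inner try body) → 'X' (inner try body, no exception) → 'U' (try body, no exception) → 'P' (after the try/except). Output: VLXUP

Answer: VLXUP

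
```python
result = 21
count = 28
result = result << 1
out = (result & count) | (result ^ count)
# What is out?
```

Trace:
`result = 21` → result = 21
`count = 28` → count = 28
`result = result << 1` → result = 42
`out = (result & count) | (result ^ count)` → out = 62
So out = 62

Answer: 62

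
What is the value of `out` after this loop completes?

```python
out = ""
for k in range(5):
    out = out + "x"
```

Repeat 'x' 5 times
`out` takes the values: "" → "x" → "xx" → "xxx" → "xxxx" → "xxxxx"

Answer: "xxxxx"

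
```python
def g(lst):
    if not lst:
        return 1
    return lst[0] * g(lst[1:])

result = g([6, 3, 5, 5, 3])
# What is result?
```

Product over [6, 3, 5, 5, 3] = 6 * 3 * 5 * 5 * 3 = 1350

Answer: 1350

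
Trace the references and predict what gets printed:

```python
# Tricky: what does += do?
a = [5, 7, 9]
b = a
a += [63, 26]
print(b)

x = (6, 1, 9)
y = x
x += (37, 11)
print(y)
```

Key concept: += behavior differs for mutable vs immutable.
Step by step:
`a = [5, 7, 9]` → a = [5, 7, 9]
`b = a` → b = [5, 7, 9] (same object as a)
`a += [63, 26]` → a = [5, 7, 9, 63, 26] (same object as b); b = [5, 7, 9, 63, 26] (same object as a)
`print(b)` → prints [5, 7, 9, 63, 26]
`x = (6, 1, 9)` → x = (6, 1, 9)
`y = x` → y = (6, 1, 9)
`x += (37, 11)` → x = (6, 1, 9, 37, 11)
`print(y)` → prints (6, 1, 9)

Answer:
[5, 7, 9, 63, 26]
(6, 1, 9)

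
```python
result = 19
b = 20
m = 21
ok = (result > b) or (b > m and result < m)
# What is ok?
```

Trace:
`result = 19` → result = 19
`b = 20` → b = 20
`m = 21` → m = 21
`ok = (result > b) or (b > m and result < m)` → ok = False
So ok = False

Answer: False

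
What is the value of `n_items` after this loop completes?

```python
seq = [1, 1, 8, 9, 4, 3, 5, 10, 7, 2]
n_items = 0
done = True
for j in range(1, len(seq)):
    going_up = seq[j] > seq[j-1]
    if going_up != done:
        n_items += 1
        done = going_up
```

Count direction changes in [1, 1, 8, 9, 4, 3, 5, 10, 7, 2]
`n_items` takes the values: 0 → 1 → 2 → 3 → 4 → 5

Answer: 5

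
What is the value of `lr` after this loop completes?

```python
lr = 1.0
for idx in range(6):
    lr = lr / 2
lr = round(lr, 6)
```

Halving LR 6 times: 1 / 2^6
`lr` takes the values: 1.0 → 0.5 → 0.25 → 0.125 → 0.0625 → 0.03125 → 0.015625

Answer: 0.015625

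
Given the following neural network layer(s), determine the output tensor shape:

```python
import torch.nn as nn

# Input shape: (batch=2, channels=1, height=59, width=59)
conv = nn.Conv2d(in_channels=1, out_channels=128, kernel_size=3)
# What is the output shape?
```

Input: (2, 1, 59, 59) -> Output: (2, 128, 57, 57)

Answer: (2, 128, 57, 57)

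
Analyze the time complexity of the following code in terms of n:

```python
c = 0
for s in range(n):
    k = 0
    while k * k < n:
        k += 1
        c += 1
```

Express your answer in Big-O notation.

Each loop level contributes: n × √n. Multiplying the contributions gives O(n√n).

Answer: O(n√n)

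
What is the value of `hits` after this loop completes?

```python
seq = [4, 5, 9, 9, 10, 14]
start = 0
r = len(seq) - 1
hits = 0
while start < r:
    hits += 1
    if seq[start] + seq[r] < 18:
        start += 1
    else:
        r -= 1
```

Steps to find pair summing to 18
`hits` takes the values: 0 → 1 → 2 → 3 → 4 → 5

Answer: 5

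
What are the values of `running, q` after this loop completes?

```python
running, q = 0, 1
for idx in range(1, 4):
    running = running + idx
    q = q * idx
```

Sum and factorial of 1 to 3
`running, q` takes the values: (0, 1) → (1, 1) → (3, 1) → (3, 2) → (6, 2) → (6, 6)

Answer: 6, 6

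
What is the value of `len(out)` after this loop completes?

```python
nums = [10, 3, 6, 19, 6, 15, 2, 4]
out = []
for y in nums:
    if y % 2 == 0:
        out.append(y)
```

Count even numbers in [10, 3, 6, 19, 6, 15, 2, 4]
`out` takes the values: [] → [10] → [10, 6] → [10, 6, 6] → [10, 6, 6, 2] → [10, 6, 6, 2, 4]
So `len(out)` = 5

Answer: 5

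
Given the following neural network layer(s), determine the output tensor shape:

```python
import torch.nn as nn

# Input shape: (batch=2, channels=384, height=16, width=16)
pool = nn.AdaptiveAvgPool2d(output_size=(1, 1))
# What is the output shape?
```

Input: (2, 384, 16, 16) -> Output: (2, 384, 1, 1)

Answer: (2, 384, 1, 1)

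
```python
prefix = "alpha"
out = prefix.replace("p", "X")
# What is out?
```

Trace:
`prefix = "alpha"` → prefix = 'alpha'
`out = prefix.replace("p", "X")` → out = 'alXha'
So out = 'alXha'

Answer: 'alXha'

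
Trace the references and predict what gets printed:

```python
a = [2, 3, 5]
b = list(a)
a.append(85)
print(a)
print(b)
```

Key concept: list() constructor creates copy.
Step by step:
`a = [2, 3, 5]` → a = [2, 3, 5]
`b = list(a)` → b = [2, 3, 5]
`a.append(85)` → a = [2, 3, 5, 85]
`print(a)` → prints [2, 3, 5, 85]
`print(b)` → prints [2, 3, 5]

Answer:
[2, 3, 5, 85]
[2, 3, 5]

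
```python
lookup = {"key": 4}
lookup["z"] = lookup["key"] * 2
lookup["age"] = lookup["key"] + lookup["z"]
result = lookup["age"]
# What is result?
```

Trace:
`lookup = {"key": 4}` → lookup = {'key': 4}
`lookup["z"] = lookup["key"] * 2` → lookup = {'key': 4, 'z': 8}
`lookup["age"] = lookup["key"] + lookup["z"]` → lookup = {'key': 4, 'z': 8, 'age': 12}
`result = lookup["age"]` → result = 12
So result = 12

Answer: 12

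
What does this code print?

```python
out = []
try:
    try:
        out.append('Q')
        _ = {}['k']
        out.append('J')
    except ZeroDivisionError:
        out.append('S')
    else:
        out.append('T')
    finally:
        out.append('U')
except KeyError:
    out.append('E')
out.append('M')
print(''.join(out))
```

Execution trace: 'Q' (try body) → 'U' (finally) → 'E' (outer except KeyError) → 'M' (after the try/except). Output: QUEM

Answer: QUEM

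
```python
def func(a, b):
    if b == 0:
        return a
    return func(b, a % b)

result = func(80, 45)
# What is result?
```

func(80, 45) -> func(45, 35) -> func(35, 10) -> func(10, 5) -> func(5, 0) -> 5

Answer: 5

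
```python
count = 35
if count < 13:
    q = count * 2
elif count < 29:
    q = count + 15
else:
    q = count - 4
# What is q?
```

Trace:
`count = 35` → count = 35
`if count < 13: ...` → count < 13 is False, count < 29 is False, take else branch → q = 31
So q = 31

Answer: 31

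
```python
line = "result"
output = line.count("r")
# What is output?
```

Trace:
`line = "result"` → line = 'result'
`output = line.count("r")` → output = 1
So output = 1

Answer: 1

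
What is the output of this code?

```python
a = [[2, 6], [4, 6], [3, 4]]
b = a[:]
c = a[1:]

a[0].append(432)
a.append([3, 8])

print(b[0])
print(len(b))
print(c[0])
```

Key concept: slice with nested mutation.
Step by step:
`a = [[2, 6], [4, 6], [3, 4]]` → a = [[2, 6], [4, 6], [3, 4]]
`b = a[:]` → b = [[2, 6], [4, 6], [3, 4]]
`c = a[1:]` → c = [[4, 6], [3, 4]]
`a[0].append(432)` → a = [[2, 6, 432], [4, 6], [3, 4]]; b = [[2, 6, 432], [4, 6], [3, 4]]
`a.append([3, 8])` → a = [[2, 6, 432], [4, 6], [3, 4], [3, 8]]
`print(b[0])` → prints [2, 6, 432]
`print(len(b))` → prints 3
`print(c[0])` → prints [4, 6]

Answer:
[2, 6, 432]
3
[4, 6]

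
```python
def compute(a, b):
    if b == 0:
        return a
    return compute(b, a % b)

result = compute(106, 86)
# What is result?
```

compute(106, 86) -> compute(86, 20) -> compute(20, 6) -> compute(6, 2) -> compute(2, 0) -> 2

Answer: 2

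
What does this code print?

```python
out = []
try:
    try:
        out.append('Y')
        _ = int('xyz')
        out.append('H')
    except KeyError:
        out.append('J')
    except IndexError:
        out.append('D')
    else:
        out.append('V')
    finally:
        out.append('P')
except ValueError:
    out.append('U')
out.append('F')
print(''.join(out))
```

Execution trace: 'Y' (try body) → 'P' (finally) → 'U' (outer except ValueError) → 'F' (after the try/except). Output: YPUF

Answer: YPUF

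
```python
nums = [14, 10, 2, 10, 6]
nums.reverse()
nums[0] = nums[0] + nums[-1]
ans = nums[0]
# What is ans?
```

Trace:
`nums = [14, 10, 2, 10, 6]` → nums = [14, 10, 2, 10, 6]
`nums.reverse()` → nums = [6, 10, 2, 10, 14]
`nums[0] = nums[0] + nums[-1]` → nums = [20, 10, 2, 10, 14]
`ans = nums[0]` → ans = 20
So ans = 20

Answer: 20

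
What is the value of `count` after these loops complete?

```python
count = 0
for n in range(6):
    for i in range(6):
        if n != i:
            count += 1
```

6² - 6 (exclude diagonal)
`count` takes the values: 0 → 1 → 2 → 3 → 4 → 5 → 6 → 7 → 8 → 9 → 10 → 11 → 12 → 13 → 14 → 15 → 16 → 17 → 18 → 19 → 20 → 21 → 22 → 23 → 24 → 25 → 26 → 27 → 28 → 29 → 30

Answer: 30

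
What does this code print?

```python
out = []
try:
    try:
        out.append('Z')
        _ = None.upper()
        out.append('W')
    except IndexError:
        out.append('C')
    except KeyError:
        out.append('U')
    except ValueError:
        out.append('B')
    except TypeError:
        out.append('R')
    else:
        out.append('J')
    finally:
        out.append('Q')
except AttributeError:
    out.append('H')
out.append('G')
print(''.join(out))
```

Execution trace: 'Z' (try body) → 'Q' (finally) → 'H' (outer except AttributeError) → 'G' (after the try/except). Output: ZQHG

Answer: ZQHG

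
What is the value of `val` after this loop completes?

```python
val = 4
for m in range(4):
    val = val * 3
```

Multiply by 3, 4 times: 4 * 3^4 = 324
`val` takes the values: 4 → 12 → 36 → 108 → 324

Answer: 324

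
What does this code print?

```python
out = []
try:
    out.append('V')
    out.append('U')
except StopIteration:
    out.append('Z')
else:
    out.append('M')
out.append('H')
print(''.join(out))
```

Execution trace: 'V' (try body) → 'U' (try body, no exception) → 'M' (else) → 'H' (after the try/except). Output: VUMH

Answer: VUMH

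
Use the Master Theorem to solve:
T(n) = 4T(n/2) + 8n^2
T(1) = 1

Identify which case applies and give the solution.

a=4, b=2, f(n)=8n^2. log_2(4) = 2. Since c=2 = 2, Case 2 applies: T(n) = Θ(n^log_b(a) · log n) = O(n^2 log n).

Answer: O(n^2 log n) - Case 2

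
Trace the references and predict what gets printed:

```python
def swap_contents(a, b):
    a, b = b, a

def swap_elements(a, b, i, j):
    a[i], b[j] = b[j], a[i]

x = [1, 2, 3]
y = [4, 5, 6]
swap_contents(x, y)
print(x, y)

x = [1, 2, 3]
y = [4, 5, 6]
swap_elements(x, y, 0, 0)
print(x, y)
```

Key concept: parameter rebinding vs mutation.
Step by step:
`x = [1, 2, 3]` → x = [1, 2, 3]
`y = [4, 5, 6]` → y = [4, 5, 6]
`swap_contents(x, y)` → no visible change to tracked variables
`print(x, y)` → prints [1, 2, 3] [4, 5, 6]
`x = [1, 2, 3]` → x = [1, 2, 3]
`y = [4, 5, 6]` → y = [4, 5, 6]
`swap_elements(x, y, 0, 0)` → x = [4, 2, 3]; y = [1, 5, 6]
`print(x, y)` → prints [4, 2, 3] [1, 5, 6]

Answer:
[1, 2, 3] [4, 5, 6]
[4, 2, 3] [1, 5, 6]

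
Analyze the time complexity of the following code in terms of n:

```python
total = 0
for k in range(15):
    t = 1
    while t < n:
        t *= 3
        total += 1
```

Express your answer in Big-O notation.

Each loop level contributes: 1 × log n. Multiplying the contributions gives O(log n).

Answer: O(log n)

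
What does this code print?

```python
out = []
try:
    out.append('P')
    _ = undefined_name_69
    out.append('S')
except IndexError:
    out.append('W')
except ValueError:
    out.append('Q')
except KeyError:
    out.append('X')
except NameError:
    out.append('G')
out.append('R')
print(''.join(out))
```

Execution trace: 'P' (try body) → 'G' (except NameError) → 'R' (after the try/except). Output: PGR

Answer: PGR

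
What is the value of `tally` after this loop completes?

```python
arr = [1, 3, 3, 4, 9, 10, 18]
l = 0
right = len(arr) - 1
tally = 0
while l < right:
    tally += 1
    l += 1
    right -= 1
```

Iterations until pointers meet (list length 7)
`tally` takes the values: 0 → 1 → 2 → 3

Answer: 3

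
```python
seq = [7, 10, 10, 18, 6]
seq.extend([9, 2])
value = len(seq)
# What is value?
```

Trace:
`seq = [7, 10, 10, 18, 6]` → seq = [7, 10, 10, 18, 6]
`seq.extend([9, 2])` → seq = [7, 10, 10, 18, 6, 9, 2]
`value = len(seq)` → value = 7
So value = 7

Answer: 7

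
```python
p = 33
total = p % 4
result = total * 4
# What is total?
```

Trace:
`p = 33` → p = 33
`total = p % 4` → total = 1
`result = total * 4` → result = 4
So total = 1

Answer: 1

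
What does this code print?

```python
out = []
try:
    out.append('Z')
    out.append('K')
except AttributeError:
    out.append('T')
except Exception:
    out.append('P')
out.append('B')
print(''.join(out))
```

Execution trace: 'Z' (try body) → 'K' (try body, no exception) → 'B' (after the try/except). Output: ZKB

Answer: ZKB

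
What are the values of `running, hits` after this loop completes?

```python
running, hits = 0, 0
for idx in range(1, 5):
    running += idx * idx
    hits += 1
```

Sum of squares and count
`running, hits` takes the values: (0, 0) → (1, 0) → (1, 1) → (5, 1) → (5, 2) → (14, 2) → (14, 3) → (30, 3) → (30, 4)

Answer: 30, 4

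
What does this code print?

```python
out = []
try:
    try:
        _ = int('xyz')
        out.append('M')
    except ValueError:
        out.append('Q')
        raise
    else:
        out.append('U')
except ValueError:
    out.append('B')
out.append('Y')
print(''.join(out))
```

Execution trace: 'Q' (except ValueError) → 'B' (outer except ValueError) → 'Y' (after the try/except). Output: QBY

Answer: QBY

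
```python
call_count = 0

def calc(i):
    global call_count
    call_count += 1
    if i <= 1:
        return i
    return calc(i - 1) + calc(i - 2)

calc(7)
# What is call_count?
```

Calls(i) = 1 + Calls(i-1) + Calls(i-2); Calls(0)=Calls(1)=1. For i=7 this gives 41.

Answer: 41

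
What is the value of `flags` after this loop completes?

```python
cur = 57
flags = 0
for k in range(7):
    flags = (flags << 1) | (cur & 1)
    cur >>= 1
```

Reverse lowest 7 bits of 57
`flags` takes the values: 0 → 1 → 2 → 4 → 9 → 19 → 39 → 78

Answer: 78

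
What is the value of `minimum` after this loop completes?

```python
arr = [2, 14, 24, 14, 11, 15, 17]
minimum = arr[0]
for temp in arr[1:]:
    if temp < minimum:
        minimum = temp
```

Minimum of [2, 14, 24, 14, 11, 15, 17]
`minimum` takes the values: 2

Answer: 2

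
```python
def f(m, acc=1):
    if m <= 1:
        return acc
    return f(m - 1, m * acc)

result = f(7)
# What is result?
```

Accumulator trace (n, acc): (7, 1) -> (6, 7) -> (5, 42) -> (4, 210) -> (3, 840) -> (2, 2520) -> (1, 5040) -> return 5040

Answer: 5040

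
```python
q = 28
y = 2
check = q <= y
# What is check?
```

Trace:
`q = 28` → q = 28
`y = 2` → y = 2
`check = q <= y` → check = False
So check = False

Answer: False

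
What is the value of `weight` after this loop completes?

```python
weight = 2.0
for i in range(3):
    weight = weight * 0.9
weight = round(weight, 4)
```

Exponential decay: 2.0 * 0.9^3
`weight` takes the values: 2.0 → 1.8 → 1.62 → 1.458

Answer: 1.458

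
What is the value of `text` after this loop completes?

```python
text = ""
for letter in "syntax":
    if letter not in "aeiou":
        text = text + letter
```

Remove vowels from 'syntax'
`text` takes the values: "" → "s" → "sy" → "syn" → "synt" → "syntx"

Answer: "syntx"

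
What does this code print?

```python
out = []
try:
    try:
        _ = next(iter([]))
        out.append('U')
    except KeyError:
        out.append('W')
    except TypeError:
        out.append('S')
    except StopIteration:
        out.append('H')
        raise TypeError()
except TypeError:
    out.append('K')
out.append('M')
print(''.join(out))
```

Execution trace: 'H' (inner except StopIteration) → 'K' (outer except TypeError) → 'M' (after the try/except). Output: HKM

Answer: HKM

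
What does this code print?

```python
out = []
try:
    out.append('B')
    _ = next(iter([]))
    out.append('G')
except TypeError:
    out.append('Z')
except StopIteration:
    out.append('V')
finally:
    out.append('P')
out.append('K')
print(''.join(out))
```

Execution trace: 'B' (try body) → 'V' (except StopIteration) → 'P' (finally) → 'K' (after the try/except). Output: BVPK

Answer: BVPK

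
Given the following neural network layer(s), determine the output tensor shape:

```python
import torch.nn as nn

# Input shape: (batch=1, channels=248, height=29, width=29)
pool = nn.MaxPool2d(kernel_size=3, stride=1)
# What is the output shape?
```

Input: (1, 248, 29, 29) -> Output: (1, 248, 27, 27)

Answer: (1, 248, 27, 27)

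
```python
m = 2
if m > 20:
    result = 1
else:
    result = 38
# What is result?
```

Trace:
`m = 2` → m = 2
`if m > 20: ...` → m > 20 is False, take else branch → result = 38
So result = 38

Answer: 38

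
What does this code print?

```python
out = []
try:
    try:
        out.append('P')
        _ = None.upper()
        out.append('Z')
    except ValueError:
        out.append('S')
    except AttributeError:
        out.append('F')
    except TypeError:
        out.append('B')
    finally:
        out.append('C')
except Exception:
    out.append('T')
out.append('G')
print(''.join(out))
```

Execution trace: 'P' (inner try body) → 'F' (inner except AttributeError) → 'C' (inner finally) → 'G' (after the try/except). Output: PFCG

Answer: PFCG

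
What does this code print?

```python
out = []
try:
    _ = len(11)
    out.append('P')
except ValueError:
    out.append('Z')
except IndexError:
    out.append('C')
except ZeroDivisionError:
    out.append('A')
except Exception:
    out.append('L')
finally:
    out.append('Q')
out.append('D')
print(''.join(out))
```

Execution trace: 'L' (except Exception) → 'Q' (finally) → 'D' (after the try/except). Output: LQD

Answer: LQD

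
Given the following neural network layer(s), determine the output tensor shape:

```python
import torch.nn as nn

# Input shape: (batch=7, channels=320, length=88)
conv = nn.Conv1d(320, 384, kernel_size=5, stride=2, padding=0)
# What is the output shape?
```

Input: (7, 320, 88) -> Output: (7, 384, 42)

Answer: (7, 384, 42)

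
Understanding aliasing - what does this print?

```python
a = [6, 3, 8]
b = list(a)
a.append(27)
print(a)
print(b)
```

Key concept: list() constructor creates copy.
Step by step:
`a = [6, 3, 8]` → a = [6, 3, 8]
`b = list(a)` → b = [6, 3, 8]
`a.append(27)` → a = [6, 3, 8, 27]
`print(a)` → prints [6, 3, 8, 27]
`print(b)` → prints [6, 3, 8]

Answer:
[6, 3, 8, 27]
[6, 3, 8]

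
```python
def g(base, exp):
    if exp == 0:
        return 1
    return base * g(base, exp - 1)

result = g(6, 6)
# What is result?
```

g(6, 6) = 6 * 6 * 6 * 6 * 6 * 6 = 46656

Answer: 46656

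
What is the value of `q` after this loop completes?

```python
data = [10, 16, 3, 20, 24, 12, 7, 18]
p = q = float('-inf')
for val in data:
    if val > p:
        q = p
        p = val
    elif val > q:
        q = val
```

Second largest (with repeats) in [10, 16, 3, 20, 24, 12, 7, 18]
`q` takes the values: -inf → 10 → 16 → 20

Answer: 20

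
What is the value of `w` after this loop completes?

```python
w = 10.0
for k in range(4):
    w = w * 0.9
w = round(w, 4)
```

Exponential decay: 10.0 * 0.9^4
`w` takes the values: 10.0 → 9.0 → 8.1 → 7.29 → 6.561

Answer: 6.561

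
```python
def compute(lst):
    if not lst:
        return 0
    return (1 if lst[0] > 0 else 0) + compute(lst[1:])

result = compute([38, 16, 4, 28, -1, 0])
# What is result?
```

Count of positive elements in [38, 16, 4, 28, -1, 0] = 4

Answer: 4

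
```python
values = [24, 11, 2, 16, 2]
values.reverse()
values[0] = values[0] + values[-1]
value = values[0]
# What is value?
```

Trace:
`values = [24, 11, 2, 16, 2]` → values = [24, 11, 2, 16, 2]
`values.reverse()` → values = [2, 16, 2, 11, 24]
`values[0] = values[0] + values[-1]` → values = [26, 16, 2, 11, 24]
`value = values[0]` → value = 26
So value = 26

Answer: 26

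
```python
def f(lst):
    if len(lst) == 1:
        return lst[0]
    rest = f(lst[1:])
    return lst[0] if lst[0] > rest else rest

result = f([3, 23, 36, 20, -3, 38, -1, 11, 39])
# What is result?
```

Recursive max over [3, 23, 36, 20, -3, 38, -1, 11, 39] = 39

Answer: 39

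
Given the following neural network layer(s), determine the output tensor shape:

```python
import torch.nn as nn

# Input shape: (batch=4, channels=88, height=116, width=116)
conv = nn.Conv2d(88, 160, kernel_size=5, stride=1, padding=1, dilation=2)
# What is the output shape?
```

Input: (4, 88, 116, 116) -> Output: (4, 160, 110, 110)

Answer: (4, 160, 110, 110)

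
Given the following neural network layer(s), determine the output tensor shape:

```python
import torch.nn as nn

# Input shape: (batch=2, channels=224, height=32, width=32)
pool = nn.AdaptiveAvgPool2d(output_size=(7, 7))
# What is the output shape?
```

Input: (2, 224, 32, 32) -> Output: (2, 224, 7, 7)

Answer: (2, 224, 7, 7)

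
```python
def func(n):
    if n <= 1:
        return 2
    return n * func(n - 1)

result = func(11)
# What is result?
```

func(11) = 11 * 10 * 9 * 8 * 7 * 6 * 5 * 4 * 3 * 2 * 2 = 79833600

Answer: 79833600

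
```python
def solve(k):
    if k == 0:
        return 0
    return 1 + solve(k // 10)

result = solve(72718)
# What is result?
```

Count of digits of 72718: 5

Answer: 5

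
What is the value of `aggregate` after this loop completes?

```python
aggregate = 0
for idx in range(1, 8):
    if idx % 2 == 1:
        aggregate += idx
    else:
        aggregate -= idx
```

Add odd, subtract even
`aggregate` takes the values: 0 → 1 → -1 → 2 → -2 → 3 → -3 → 4

Answer: 4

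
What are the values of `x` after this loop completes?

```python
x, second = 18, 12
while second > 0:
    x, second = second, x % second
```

GCD of 18 and 12
`x` takes the values: 18 → 12 → 6

Answer: 6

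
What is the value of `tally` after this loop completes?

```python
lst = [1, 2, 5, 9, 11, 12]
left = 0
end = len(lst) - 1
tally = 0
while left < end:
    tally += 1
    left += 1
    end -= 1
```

Iterations until pointers meet (list length 6)
`tally` takes the values: 0 → 1 → 2 → 3

Answer: 3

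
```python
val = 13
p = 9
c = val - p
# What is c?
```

Trace:
`val = 13` → val = 13
`p = 9` → p = 9
`c = val - p` → c = 4
So c = 4

Answer: 4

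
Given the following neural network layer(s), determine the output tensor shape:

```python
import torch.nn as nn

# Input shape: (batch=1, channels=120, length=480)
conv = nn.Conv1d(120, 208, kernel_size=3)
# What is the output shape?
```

Input: (1, 120, 480) -> Output: (1, 208, 478)

Answer: (1, 208, 478)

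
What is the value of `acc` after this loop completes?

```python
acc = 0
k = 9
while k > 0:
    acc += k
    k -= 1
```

Sum 9 down to 1
`acc` takes the values: 0 → 9 → 17 → 24 → 30 → 35 → 39 → 42 → 44 → 45

Answer: 45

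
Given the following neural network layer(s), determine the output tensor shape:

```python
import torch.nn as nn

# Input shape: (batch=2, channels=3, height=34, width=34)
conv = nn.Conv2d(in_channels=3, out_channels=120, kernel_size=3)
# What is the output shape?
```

Input: (2, 3, 34, 34) -> Output: (2, 120, 32, 32)

Answer: (2, 120, 32, 32)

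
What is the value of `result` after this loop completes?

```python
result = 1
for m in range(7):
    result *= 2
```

2^7 = 128
`result` takes the values: 1 → 2 → 4 → 8 → 16 → 32 → 64 → 128

Answer: 128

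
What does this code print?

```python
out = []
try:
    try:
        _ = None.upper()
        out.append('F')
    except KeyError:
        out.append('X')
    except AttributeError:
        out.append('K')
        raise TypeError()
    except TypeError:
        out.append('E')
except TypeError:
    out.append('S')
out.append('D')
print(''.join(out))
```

Execution trace: 'K' (inner except AttributeError) → 'S' (outer except TypeError) → 'D' (after the try/except). Output: KSD

Answer: KSD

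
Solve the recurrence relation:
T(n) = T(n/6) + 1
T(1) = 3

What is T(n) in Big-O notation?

Each step divides n by 6 and adds 1. After log_6(n) steps we reach T(1)=3. So T(n) = 1·log_6(n) + 3 = O(log n).

Answer: O(log n)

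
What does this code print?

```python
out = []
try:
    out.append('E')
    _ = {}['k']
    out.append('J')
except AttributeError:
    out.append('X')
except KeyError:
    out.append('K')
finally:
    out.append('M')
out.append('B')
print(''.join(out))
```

Execution trace: 'E' (try body) → 'K' (except KeyError) → 'M' (finally) → 'B' (after the try/except). Output: EKMB

Answer: EKMB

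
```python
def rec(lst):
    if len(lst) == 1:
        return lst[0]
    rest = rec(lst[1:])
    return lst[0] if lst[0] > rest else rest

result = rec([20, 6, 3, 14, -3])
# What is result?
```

Recursive max over [20, 6, 3, 14, -3] = 20

Answer: 20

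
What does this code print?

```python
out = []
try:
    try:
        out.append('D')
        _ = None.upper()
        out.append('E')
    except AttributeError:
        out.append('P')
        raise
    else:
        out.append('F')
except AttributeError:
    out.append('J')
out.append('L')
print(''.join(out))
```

Execution trace: 'D' (inner try body) → 'P' (inner except AttributeError) → 'J' (outer except AttributeError) → 'L' (after the try/except). Output: DPJL

Answer: DPJL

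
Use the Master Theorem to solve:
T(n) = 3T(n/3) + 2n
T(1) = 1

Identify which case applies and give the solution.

a=3, b=3, f(n)=2n. log_3(3) = 1. Since c=1 = 1, Case 2 applies: T(n) = Θ(n^log_b(a) · log n) = O(n log n).

Answer: O(n log n) - Case 2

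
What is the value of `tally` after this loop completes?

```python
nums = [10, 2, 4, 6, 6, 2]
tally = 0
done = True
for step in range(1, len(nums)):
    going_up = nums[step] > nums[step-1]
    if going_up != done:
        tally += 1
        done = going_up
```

Count direction changes in [10, 2, 4, 6, 6, 2]
`tally` takes the values: 0 → 1 → 2 → 3

Answer: 3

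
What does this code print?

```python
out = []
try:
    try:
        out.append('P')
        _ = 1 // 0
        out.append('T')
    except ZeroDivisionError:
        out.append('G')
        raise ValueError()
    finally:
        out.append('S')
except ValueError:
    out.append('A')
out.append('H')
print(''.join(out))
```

Execution trace: 'P' (inner try body) → 'G' (inner except ZeroDivisionError) → 'S' (inner finally) → 'A' (outer except ValueError) → 'H' (after the try/except). Output: PGSAH

Answer: PGSAH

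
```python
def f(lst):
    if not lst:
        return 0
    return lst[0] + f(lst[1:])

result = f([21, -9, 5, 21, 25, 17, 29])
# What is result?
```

21 + (-9) + 5 + 21 + 25 + 17 + 29 + 0 = 109

Answer: 109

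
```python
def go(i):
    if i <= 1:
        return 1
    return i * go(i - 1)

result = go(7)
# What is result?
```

go(7) = 7 * 6 * 5 * 4 * 3 * 2 * 1 = 5040

Answer: 5040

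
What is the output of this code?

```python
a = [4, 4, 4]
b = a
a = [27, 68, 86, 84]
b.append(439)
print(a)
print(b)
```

Key concept: rebinding vs mutation: a is rebound to a new list, b still points at the original.
Step by step:
`a = [4, 4, 4]` → a = [4, 4, 4]
`b = a` → b = [4, 4, 4] (same object as a)
`a = [27, 68, 86, 84]` → a = [27, 68, 86, 84]
`b.append(439)` → b = [4, 4, 4, 439]
`print(a)` → prints [27, 68, 86, 84]
`print(b)` → prints [4, 4, 4, 439]

Answer:
[27, 68, 86, 84]
[4, 4, 4, 439]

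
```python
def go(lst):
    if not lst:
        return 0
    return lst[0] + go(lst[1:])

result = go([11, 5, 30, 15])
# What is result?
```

11 + 5 + 30 + 15 + 0 = 61

Answer: 61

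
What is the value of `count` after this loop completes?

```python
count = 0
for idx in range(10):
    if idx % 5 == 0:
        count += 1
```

Count numbers divisible by 5 in range(10)
`count` takes the values: 0 → 1 → 2

Answer: 2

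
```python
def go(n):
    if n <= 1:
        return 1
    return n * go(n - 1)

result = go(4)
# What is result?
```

go(4) = 4 * 3 * 2 * 1 = 24

Answer: 24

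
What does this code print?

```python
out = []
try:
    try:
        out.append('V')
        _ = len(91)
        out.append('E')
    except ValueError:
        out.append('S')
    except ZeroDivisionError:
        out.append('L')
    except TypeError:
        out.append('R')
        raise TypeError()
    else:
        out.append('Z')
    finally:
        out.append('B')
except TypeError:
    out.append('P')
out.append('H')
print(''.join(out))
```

Execution trace: 'V' (inner try body) → 'R' (inner except TypeError) → 'B' (inner finally) → 'P' (outer except TypeError) → 'H' (after the try/except). Output: VRBPH

Answer: VRBPH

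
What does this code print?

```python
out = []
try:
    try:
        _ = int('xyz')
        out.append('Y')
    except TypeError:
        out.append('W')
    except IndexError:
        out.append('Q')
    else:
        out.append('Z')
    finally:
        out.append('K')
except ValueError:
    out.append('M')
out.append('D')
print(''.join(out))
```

Execution trace: 'K' (finally) → 'M' (outer except ValueError) → 'D' (after the try/except). Output: KMD

Answer: KMD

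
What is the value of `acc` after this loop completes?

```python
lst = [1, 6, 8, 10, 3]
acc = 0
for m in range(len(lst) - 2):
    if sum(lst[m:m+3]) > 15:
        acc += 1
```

Count windows with sum > 15
`acc` takes the values: 0 → 1 → 2

Answer: 2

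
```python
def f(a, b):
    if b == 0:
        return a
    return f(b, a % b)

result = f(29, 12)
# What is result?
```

f(29, 12) -> f(12, 5) -> f(5, 2) -> f(2, 1) -> f(1, 0) -> 1

Answer: 1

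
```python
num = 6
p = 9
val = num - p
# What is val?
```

Trace:
`num = 6` → num = 6
`p = 9` → p = 9
`val = num - p` → val = -3
So val = -3

Answer: -3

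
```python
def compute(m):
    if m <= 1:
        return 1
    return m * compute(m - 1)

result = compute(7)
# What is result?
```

compute(7) = 7 * 6 * 5 * 4 * 3 * 2 * 1 = 5040

Answer: 5040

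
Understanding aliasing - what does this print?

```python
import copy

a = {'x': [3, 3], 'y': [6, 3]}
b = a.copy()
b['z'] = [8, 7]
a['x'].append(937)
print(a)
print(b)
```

Key concept: shallow copy of dict with mutable values.
Step by step:
`a = {'x': [3, 3], 'y': [6, 3]}` → a = {'x': [3, 3], 'y': [6, 3]}
`b = a.copy()` → b = {'x': [3, 3], 'y': [6, 3]}
`b['z'] = [8, 7]` → b = {'x': [3, 3], 'y': [6, 3], 'z': [8, 7]}
`a['x'].append(937)` → a = {'x': [3, 3, 937], 'y': [6, 3]}; b = {'x': [3, 3, 937], 'y': [6, 3], 'z': [8, 7]}
`print(a)` → prints {'x': [3, 3, 937], 'y': [6, 3]}
`print(b)` → prints {'x': [3, 3, 937], 'y': [6, 3], 'z': [8, 7]}

Answer:
{'x': [3, 3, 937], 'y': [6, 3]}
{'x': [3, 3, 937], 'y': [6, 3], 'z': [8, 7]}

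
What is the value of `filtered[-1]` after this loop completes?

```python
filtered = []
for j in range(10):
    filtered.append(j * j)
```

Last element of squares 0 to 9
`filtered` takes the values: [] → [0] → [0, 1] → [0, 1, 4] → [0, 1, 4, 9] → [0, 1, 4, 9, 16] → [0, 1, 4, 9, 16, 25] → [0, 1, 4, 9, 16, 25, 36] → [0, 1, 4, 9, 16, 25, 36, 49] → [0, 1, 4, 9, 16, 25, 36, 49, 64] → [0, 1, 4, 9, 16, 25, 36, 49, 64, 81]
So `filtered[-1]` = 81

Answer: 81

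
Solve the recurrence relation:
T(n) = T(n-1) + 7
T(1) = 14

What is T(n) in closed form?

Unrolling: T(n) = T(1) + 7·(n-1) = 14 + 7(n-1) = 7n + 7.

Answer: T(n) = 7n + 7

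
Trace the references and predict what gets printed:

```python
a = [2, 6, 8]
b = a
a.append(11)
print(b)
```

Key concept: basic list aliasing.
Step by step:
`a = [2, 6, 8]` → a = [2, 6, 8]
`b = a` → b = [2, 6, 8] (same object as a)
`a.append(11)` → a = [2, 6, 8, 11] (same object as b); b = [2, 6, 8, 11] (same object as a)
`print(b)` → prints [2, 6, 8, 11]

Answer: [2, 6, 8, 11]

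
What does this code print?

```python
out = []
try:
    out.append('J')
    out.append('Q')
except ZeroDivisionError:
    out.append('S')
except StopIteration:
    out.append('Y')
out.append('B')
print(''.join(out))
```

Execution trace: 'J' (try body) → 'Q' (try body, no exception) → 'B' (after the try/except). Output: JQB

Answer: JQB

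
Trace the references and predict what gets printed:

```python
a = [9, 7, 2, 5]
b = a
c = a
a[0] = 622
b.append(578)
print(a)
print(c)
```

Key concept: multiple aliases.
Step by step:
`a = [9, 7, 2, 5]` → a = [9, 7, 2, 5]
`b = a` → b = [9, 7, 2, 5] (same object as a)
`c = a` → c = [9, 7, 2, 5] (same object as a, b)
`a[0] = 622` → a = [622, 7, 2, 5] (same object as b, c); b = [622, 7, 2, 5] (same object as a, c); c = [622, 7, 2, 5] (same object as a, b)
`b.append(578)` → a = [622, 7, 2, 5, 578] (same object as b, c); b = [622, 7, 2, 5, 578] (same object as a, c); c = [622, 7, 2, 5, 578] (same object as a, b)
`print(a)` → prints [622, 7, 2, 5, 578]
`print(c)` → prints [622, 7, 2, 5, 578]

Answer:
[622, 7, 2, 5, 578]
[622, 7, 2, 5, 578]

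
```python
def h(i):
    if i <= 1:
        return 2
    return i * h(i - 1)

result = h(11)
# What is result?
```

h(11) = 11 * 10 * 9 * 8 * 7 * 6 * 5 * 4 * 3 * 2 * 2 = 79833600

Answer: 79833600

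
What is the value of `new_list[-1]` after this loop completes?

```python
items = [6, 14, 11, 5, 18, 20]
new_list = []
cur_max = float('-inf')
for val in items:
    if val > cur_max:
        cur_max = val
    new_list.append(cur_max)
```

Running max ends at 20
`new_list` takes the values: [] → [6] → [6, 14] → [6, 14, 14] → [6, 14, 14, 14] → [6, 14, 14, 14, 18] → [6, 14, 14, 14, 18, 20]
So `new_list[-1]` = 20

Answer: 20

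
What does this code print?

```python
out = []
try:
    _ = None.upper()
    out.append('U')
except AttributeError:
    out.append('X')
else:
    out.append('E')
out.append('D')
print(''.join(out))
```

Execution trace: 'X' (except AttributeError) → 'D' (after the try/except). Output: XD

Answer: XD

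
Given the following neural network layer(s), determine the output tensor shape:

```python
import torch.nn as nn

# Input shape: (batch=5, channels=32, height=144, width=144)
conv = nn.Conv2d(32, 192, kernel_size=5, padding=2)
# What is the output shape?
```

Input: (5, 32, 144, 144) -> Output: (5, 192, 144, 144)

Answer: (5, 192, 144, 144)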